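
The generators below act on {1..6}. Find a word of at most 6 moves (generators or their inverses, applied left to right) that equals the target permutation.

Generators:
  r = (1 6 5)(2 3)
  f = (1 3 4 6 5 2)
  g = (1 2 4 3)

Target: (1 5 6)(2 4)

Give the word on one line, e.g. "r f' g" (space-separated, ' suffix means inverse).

  after g: (1 2 4 3)
  after f: (2 6 5)
  after f: (1 3 4 6 2 5)
  after r': (1 2 6 3 4)
  after f': (1 5 6)(2 4)

g f f r' f'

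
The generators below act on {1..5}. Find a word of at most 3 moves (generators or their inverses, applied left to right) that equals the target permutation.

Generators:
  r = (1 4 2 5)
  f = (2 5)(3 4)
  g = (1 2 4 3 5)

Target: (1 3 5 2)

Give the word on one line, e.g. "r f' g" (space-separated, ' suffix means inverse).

  after g': (1 5 3 4 2)
  after g': (1 3 2 5 4)
  after r: (1 3 5 2)

g' g' r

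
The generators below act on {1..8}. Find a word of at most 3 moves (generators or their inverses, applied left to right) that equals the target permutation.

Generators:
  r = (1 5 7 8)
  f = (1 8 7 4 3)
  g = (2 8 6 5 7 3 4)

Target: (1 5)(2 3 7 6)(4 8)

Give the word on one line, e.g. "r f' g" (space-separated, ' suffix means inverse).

g' g' r

  after g': (2 4 3 7 5 6 8)
  after g': (2 3 5 8 4 7 6)
  after r: (1 5)(2 3 7 6)(4 8)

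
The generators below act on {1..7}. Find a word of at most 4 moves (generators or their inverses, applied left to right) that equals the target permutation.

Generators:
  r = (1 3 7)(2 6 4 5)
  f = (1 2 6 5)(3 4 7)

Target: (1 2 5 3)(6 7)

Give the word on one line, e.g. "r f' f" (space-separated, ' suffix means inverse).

  after f: (1 2 6 5)(3 4 7)
  after r': (1 5 7)(3 6 4)
  after f': (1 6 3 2)(4 7 5)
  after f': (1 2 5 3)(6 7)

f r' f' f'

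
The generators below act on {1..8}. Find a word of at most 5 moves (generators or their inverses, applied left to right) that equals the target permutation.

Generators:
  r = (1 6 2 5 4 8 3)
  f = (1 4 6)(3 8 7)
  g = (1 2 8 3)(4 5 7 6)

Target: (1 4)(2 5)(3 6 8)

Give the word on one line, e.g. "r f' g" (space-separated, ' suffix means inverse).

  after r: (1 6 2 5 4 8 3)
  after f: (2 5 6)(3 4 7)
  after g: (1 2 7)(3 5 4 6 8)
  after r: (1 5 8)(2 7 6 3 4)
  after g': (1 4)(2 5)(3 6 8)

r f g r g'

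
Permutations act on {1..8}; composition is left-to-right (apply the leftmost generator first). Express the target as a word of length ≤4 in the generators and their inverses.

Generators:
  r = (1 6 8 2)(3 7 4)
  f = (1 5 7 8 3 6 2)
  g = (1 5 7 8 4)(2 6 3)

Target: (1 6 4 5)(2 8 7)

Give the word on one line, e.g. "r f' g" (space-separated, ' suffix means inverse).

r' g f' g'

  after r': (1 2 8 6)(3 4 7)
  after g: (1 6 5 7 2 4 8 3)
  after f': (1 3 2 4 7 6)
  after g': (1 6 4 5)(2 8 7)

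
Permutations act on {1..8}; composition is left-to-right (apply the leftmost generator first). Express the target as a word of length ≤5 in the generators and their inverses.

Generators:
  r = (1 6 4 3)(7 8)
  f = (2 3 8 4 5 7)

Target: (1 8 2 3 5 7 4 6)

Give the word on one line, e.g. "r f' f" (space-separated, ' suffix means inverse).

  after r: (1 6 4 3)(7 8)
  after r: (1 4)(3 6)
  after r: (1 3 4 6)(7 8)
  after f: (1 8 2 3 5 7 4 6)

r r r f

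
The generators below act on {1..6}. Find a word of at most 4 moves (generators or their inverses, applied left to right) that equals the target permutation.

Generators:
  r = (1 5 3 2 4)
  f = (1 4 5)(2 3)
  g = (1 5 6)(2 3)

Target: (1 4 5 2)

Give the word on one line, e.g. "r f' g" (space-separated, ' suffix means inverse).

  after r: (1 5 3 2 4)
  after f': (1 4 5 2)

r f'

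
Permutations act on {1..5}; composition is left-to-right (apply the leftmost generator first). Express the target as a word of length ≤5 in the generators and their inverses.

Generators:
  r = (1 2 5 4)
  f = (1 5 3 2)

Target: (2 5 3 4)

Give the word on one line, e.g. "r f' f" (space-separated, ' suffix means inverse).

r' f r' r' f

  after r': (1 4 5 2)
  after f: (1 4 3 2 5)
  after r': (1 5 4 3)
  after r': (1 2)(3 4)
  after f: (2 5 3 4)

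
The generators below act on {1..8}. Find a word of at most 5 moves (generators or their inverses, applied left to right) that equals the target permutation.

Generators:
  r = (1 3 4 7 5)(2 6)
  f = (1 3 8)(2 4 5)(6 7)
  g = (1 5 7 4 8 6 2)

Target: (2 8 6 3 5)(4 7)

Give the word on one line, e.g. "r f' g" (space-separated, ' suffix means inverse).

  after r: (1 3 4 7 5)(2 6)
  after f: (1 8)(2 7)(3 5)(4 6)
  after r': (1 8 5)(2 4)(3 7 6)
  after r': (1 8 7 2 3 4 6)
  after f: (2 8 6 3 5)(4 7)

r f r' r' f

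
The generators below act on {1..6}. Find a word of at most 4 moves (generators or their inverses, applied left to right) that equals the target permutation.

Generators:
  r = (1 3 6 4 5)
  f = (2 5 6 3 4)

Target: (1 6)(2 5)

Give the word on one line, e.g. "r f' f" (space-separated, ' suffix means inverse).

r f' r' f'

  after r: (1 3 6 4 5)
  after f': (1 6 3 5)(2 4)
  after r': (1 3 4 2 6)
  after f': (1 6)(2 5)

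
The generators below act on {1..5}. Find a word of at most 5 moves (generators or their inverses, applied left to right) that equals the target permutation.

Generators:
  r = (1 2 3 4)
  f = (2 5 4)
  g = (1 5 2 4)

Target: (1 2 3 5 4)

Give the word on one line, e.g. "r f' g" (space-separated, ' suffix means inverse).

  after f': (2 4 5)
  after r': (1 4 5)(2 3)
  after g': (1 2 3 5 4)

f' r' g'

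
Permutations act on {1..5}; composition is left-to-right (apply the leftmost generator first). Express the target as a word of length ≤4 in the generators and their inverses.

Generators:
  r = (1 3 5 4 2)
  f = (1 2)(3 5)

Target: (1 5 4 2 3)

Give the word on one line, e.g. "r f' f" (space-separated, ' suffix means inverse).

f r r f

  after f: (1 2)(3 5)
  after r: (2 3 4)
  after r: (1 3 2 5 4)
  after f: (1 5 4 2 3)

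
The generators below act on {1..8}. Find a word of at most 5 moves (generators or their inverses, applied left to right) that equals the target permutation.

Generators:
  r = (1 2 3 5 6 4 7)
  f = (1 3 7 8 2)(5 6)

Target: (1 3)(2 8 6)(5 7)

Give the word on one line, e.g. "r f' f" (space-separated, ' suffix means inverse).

f r' f r r

  after f: (1 3 7 8 2)(5 6)
  after r': (1 2 7 8)(3 4 6)
  after f: (2 8 3 4 5 6 7)
  after r: (1 2 8 5 4 6)(3 7)
  after r: (1 3)(2 8 6)(5 7)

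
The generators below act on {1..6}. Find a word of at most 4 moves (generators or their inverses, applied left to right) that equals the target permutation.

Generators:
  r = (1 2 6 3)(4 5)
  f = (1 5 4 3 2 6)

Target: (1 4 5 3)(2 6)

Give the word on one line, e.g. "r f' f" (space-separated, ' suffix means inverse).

  after f': (1 6 2 3 4 5)
  after r: (1 3 5 2)
  after f': (1 4 5 3)(2 6)

f' r f'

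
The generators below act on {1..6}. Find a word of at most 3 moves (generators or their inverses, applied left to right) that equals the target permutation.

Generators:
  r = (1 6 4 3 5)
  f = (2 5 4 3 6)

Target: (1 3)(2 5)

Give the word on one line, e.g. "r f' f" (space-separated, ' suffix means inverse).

r r f

  after r: (1 6 4 3 5)
  after r: (1 4 5 6 3)
  after f: (1 3)(2 5)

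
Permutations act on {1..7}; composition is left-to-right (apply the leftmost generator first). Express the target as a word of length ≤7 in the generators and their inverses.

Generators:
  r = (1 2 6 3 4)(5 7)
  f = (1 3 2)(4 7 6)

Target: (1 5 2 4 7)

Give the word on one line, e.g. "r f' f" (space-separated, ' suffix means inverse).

f r f' f' r'

  after f: (1 3 2)(4 7 6)
  after r: (1 4 5 7 3 6)
  after f': (1 6 2 3 7)(4 5)
  after f': (1 7 2)(3 4 5 6)
  after r': (1 5 2 4 7)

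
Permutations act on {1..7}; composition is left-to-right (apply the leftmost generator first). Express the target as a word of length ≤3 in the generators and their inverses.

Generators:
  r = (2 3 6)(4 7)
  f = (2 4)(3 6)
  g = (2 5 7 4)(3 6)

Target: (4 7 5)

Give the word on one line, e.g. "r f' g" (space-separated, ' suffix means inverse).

  after g': (2 4 7 5)(3 6)
  after f: (4 7 5)

g' f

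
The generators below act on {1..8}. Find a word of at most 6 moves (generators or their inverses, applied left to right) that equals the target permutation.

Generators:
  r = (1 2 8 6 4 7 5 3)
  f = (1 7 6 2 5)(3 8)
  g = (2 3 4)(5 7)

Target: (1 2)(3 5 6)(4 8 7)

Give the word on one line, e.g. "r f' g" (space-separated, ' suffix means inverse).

f' r f g r'

  after f': (1 5 2 6 7)(3 8)
  after r: (1 3 6 5 8)(2 4 7)
  after f: (1 8 7 5 3 2 4 6)
  after g: (1 8 5 4 6)
  after r': (1 2)(3 5 6)(4 8 7)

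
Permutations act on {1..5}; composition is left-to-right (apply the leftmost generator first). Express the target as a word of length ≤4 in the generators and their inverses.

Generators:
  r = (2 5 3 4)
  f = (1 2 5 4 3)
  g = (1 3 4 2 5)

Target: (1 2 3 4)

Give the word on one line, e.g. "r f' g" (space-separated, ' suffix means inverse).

  after r: (2 5 3 4)
  after r: (2 3)(4 5)
  after r: (2 4 3 5)
  after f: (1 2 3 4)

r r r f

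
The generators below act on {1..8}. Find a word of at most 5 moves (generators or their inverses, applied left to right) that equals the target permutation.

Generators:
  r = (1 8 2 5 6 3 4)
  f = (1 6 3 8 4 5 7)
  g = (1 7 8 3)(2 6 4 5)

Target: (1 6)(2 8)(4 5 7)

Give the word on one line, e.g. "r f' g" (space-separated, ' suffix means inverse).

r f' f'

  after r: (1 8 2 5 6 3 4)
  after f': (1 3 8 2 4 7 5)
  after f': (1 6)(2 8)(4 5 7)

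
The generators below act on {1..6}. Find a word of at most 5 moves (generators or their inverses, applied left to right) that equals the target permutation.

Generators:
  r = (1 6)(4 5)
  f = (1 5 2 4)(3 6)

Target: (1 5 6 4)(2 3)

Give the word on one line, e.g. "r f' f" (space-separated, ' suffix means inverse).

f' r' f r f'

  after f': (1 4 2 5)(3 6)
  after r': (1 5 6 3)(2 4)
  after f: (1 2)(3 5)
  after r: (1 2 6)(3 4 5)
  after f': (1 5 6 4)(2 3)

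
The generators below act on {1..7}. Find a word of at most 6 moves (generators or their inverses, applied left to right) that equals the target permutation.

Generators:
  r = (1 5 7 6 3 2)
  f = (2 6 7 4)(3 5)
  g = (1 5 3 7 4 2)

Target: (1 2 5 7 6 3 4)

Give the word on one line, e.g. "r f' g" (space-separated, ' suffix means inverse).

  after g: (1 5 3 7 4 2)
  after r: (1 7 4)(2 5)(3 6)
  after f': (1 6 5 4)(2 3)
  after f': (1 2 5 7 6 3 4)

g r f' f'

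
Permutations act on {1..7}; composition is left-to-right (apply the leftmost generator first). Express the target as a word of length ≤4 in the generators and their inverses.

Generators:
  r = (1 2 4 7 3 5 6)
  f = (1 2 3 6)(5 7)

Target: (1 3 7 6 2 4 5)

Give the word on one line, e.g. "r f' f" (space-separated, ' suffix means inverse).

  after r: (1 2 4 7 3 5 6)
  after f: (1 3 7 6 2 4 5)

r f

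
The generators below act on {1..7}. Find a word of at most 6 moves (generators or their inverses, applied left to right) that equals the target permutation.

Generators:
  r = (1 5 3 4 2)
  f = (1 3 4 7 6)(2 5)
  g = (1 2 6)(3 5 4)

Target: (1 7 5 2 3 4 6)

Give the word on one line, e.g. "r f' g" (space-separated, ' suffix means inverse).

g' f g' f'

  after g': (1 6 2)(3 4 5)
  after f: (2 3 7 6 5 4)
  after g': (1 6 3 7 2 4)
  after f': (1 7 5 2 3 4 6)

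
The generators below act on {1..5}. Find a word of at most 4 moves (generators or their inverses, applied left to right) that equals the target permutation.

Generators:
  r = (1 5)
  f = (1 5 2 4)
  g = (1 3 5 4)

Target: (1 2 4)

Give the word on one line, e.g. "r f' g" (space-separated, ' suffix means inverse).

r' f

  after r': (1 5)
  after f: (1 2 4)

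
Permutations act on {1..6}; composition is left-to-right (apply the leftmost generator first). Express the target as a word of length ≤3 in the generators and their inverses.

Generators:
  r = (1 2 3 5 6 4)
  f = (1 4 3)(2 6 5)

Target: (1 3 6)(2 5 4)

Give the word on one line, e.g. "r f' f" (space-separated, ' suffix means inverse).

r r

  after r: (1 2 3 5 6 4)
  after r: (1 3 6)(2 5 4)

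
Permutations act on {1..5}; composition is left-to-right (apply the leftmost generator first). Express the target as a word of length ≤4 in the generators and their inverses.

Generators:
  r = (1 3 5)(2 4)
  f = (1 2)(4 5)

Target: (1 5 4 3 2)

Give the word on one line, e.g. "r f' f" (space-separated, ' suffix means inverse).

r f' r

  after r: (1 3 5)(2 4)
  after f': (1 3 4)(2 5)
  after r: (1 5 4 3 2)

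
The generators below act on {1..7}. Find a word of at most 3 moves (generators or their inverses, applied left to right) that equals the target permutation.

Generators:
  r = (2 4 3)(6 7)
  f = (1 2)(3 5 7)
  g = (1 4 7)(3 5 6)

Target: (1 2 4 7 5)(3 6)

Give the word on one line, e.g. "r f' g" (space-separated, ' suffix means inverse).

f g

  after f: (1 2)(3 5 7)
  after g: (1 2 4 7 5)(3 6)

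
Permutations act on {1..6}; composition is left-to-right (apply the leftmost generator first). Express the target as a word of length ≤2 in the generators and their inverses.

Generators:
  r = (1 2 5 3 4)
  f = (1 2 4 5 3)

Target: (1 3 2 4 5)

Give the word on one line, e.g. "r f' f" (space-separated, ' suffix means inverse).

r' r'

  after r': (1 4 3 5 2)
  after r': (1 3 2 4 5)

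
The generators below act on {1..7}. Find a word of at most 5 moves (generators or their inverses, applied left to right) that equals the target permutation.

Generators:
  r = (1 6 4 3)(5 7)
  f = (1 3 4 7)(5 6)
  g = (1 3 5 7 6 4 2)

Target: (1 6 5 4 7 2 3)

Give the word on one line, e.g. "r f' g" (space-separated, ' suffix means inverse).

f g' f' r f

  after f: (1 3 4 7)(5 6)
  after g': (2 4 5 7)(3 6)
  after f': (1 7 2 3 5 4 6)
  after r: (1 5 3 7 2)
  after f: (1 6 5 4 7 2 3)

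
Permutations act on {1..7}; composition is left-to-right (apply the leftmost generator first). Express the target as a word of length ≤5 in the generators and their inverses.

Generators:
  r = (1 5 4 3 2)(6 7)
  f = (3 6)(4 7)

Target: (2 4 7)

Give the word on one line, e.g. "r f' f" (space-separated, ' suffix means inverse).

r' f' r f'

  after r': (1 2 3 4 5)(6 7)
  after f': (1 2 6 4 5)(3 7)
  after r: (2 7)(3 6)
  after f': (2 4 7)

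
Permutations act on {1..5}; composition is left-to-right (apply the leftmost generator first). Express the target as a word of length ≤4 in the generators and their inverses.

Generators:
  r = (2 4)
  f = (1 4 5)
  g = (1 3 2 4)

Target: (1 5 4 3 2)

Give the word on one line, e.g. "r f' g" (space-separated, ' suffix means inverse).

  after f': (1 5 4)
  after r': (1 5 2 4)
  after g: (1 5 4 3 2)

f' r' g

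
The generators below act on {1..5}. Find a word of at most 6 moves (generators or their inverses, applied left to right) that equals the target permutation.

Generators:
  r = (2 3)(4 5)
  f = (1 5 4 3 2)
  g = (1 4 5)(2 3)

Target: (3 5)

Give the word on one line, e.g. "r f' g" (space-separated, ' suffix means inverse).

g r' f' r

  after g: (1 4 5)(2 3)
  after r': (1 5)
  after f': (2 3 4 5)
  after r: (3 5)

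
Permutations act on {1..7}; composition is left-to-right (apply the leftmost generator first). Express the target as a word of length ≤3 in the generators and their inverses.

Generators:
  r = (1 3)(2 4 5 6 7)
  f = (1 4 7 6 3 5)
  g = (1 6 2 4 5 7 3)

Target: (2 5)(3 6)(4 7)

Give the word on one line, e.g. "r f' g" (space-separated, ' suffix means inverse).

  after g': (1 3 7 5 4 2 6)
  after r': (2 5)(3 6)(4 7)

g' r'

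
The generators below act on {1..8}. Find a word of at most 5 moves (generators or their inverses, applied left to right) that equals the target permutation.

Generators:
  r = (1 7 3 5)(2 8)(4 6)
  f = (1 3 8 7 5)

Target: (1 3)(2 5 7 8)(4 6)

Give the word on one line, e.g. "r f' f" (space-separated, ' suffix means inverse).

r' f f

  after r': (1 5 3 7)(2 8)(4 6)
  after f: (2 7 3 5 8)(4 6)
  after f: (1 3)(2 5 7 8)(4 6)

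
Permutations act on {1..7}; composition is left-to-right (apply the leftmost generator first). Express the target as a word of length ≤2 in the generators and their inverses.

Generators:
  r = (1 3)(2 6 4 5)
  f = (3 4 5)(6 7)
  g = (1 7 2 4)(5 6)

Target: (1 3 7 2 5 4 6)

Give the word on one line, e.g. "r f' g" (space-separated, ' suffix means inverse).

r g

  after r: (1 3)(2 6 4 5)
  after g: (1 3 7 2 5 4 6)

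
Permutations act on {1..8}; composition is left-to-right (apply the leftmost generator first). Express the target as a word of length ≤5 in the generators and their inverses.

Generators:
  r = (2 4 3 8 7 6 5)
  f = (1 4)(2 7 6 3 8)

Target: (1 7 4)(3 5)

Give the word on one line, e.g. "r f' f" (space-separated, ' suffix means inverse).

  after f: (1 4)(2 7 6 3 8)
  after r': (1 2 8 5 6 4)
  after r': (1 5 7 8 6 2 3 4)
  after r': (1 6 5 8 7 3 2 4)
  after r': (1 7 4)(3 5)

f r' r' r' r'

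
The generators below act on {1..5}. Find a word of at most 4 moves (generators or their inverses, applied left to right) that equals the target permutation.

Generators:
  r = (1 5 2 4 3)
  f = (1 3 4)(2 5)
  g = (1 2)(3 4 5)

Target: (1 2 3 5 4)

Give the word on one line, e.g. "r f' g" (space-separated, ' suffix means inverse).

  after r: (1 5 2 4 3)
  after r: (1 2 3 5 4)

r r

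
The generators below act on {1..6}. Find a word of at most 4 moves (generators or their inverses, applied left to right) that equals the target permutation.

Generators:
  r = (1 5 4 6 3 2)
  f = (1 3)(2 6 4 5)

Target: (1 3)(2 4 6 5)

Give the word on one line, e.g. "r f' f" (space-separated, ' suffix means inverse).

  after f: (1 3)(2 6 4 5)
  after r': (1 6 5 3 2 4)
  after f': (1 2 6 4 3 5)
  after r': (1 3)(2 4 6 5)

f r' f' r'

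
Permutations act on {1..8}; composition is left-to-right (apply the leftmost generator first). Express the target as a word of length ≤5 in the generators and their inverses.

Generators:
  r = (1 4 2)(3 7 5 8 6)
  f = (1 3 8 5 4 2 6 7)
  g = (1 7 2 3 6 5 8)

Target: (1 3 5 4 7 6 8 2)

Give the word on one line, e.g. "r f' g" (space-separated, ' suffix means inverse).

r' f r

  after r': (1 2 4)(3 6 8 5 7)
  after f: (1 6 5)(3 7 8 4)
  after r: (1 3 5 4 7 6 8 2)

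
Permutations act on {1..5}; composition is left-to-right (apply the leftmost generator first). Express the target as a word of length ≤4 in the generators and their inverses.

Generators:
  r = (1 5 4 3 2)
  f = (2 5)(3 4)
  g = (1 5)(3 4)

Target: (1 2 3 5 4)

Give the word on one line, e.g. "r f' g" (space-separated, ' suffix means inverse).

f' g r' r'

  after f': (2 5)(3 4)
  after g: (1 5 2)
  after r': (3 4 5)
  after r': (1 2 3 5 4)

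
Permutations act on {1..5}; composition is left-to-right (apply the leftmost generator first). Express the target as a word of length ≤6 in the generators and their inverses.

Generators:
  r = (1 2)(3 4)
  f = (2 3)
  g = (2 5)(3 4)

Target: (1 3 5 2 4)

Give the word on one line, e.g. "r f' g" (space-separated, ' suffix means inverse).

  after r': (1 2)(3 4)
  after f': (1 3 4 2)
  after r: (1 4)
  after f': (1 4)(2 3)
  after g': (1 3 5 2 4)

r' f' r f' g'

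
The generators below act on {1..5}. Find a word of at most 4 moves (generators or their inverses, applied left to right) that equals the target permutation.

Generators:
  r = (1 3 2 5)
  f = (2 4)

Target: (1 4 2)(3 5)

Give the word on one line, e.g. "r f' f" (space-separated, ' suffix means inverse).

  after r': (1 5 2 3)
  after r': (1 2)(3 5)
  after f': (1 4 2)(3 5)

r' r' f'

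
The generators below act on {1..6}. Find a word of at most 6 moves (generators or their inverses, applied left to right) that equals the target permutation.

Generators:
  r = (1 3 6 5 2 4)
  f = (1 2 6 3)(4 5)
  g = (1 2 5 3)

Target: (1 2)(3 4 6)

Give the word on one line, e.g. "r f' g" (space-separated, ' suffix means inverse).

r g f' g f

  after r: (1 3 6 5 2 4)
  after g: (2 4)(3 6)
  after f': (1 3 2 5 4)
  after g: (2 3 5 4)
  after f: (1 2)(3 4 6)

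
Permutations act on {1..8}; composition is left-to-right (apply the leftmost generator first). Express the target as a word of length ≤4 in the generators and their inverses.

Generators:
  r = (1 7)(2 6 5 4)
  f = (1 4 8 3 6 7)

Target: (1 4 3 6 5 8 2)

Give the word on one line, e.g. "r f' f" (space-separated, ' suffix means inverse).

f r f r'

  after f: (1 4 8 3 6 7)
  after r: (1 2 6)(3 5 4 8)
  after f: (1 2 7)(3 5 8 6 4)
  after r': (1 4 3 6 5 8 2)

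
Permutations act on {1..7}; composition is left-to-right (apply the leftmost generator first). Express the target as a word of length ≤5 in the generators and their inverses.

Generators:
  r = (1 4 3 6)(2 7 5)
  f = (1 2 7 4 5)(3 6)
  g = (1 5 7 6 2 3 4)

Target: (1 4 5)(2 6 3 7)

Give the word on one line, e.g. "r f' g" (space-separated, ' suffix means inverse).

r' f r'

  after r': (1 6 3 4)(2 5 7)
  after f: (1 3 5 4 2)
  after r': (1 4 5)(2 6 3 7)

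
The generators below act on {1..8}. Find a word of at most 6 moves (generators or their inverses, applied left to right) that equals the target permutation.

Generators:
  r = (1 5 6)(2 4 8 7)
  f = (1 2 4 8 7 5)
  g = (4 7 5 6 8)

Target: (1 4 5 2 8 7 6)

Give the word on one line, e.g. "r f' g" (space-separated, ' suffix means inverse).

f' r g g

  after f': (1 5 7 8 4 2)
  after r: (1 6)(2 5)
  after g: (1 8 4 7 5 2 6)
  after g: (1 4 5 2 8 7 6)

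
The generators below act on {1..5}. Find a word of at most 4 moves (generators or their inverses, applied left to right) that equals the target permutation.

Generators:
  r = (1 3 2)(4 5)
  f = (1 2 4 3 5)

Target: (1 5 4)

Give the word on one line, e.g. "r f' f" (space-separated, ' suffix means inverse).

  after f: (1 2 4 3 5)
  after r': (1 3 4)(2 5)
  after r': (2 4)(3 5)
  after f': (1 5 4)

f r' r' f'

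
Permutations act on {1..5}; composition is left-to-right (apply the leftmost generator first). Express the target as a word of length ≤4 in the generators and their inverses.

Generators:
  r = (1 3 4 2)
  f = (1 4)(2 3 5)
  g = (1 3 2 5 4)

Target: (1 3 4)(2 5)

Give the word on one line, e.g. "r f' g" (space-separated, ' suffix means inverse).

  after r': (1 2 4 3)
  after g': (1 3 4)(2 5)

r' g'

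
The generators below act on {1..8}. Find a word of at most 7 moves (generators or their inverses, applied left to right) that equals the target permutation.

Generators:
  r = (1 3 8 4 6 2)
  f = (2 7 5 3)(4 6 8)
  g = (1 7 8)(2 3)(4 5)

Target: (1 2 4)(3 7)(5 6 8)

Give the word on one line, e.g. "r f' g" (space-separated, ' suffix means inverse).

f' g r' g' r'

  after f': (2 3 5 7)(4 8 6)
  after g: (1 7 3 4)(5 8 6)
  after r': (1 7)(2 6 5 3 8 4)
  after g': (2 6 4 3 7 8 5)
  after r': (1 2 4)(3 7)(5 6 8)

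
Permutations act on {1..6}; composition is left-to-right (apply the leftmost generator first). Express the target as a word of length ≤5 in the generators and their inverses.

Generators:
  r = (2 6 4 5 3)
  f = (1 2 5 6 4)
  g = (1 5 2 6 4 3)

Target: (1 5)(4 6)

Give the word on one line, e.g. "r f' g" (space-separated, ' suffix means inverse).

  after r': (2 3 5 4 6)
  after f': (1 4 5 6)(2 3)
  after r': (1 6)(2 5)
  after f': (1 5)(4 6)

r' f' r' f'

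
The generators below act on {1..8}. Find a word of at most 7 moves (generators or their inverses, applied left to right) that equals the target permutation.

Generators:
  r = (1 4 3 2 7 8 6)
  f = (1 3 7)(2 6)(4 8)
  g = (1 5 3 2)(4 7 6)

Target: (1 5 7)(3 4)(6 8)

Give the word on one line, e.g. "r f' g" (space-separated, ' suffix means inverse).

r' g' f g r

  after r': (1 6 8 7 2 3 4)
  after g': (1 7 3 6 8 4 2 5)
  after f: (2 5 3)(4 6)
  after g: (1 5 2 3)(6 7)
  after r: (1 5 7)(3 4)(6 8)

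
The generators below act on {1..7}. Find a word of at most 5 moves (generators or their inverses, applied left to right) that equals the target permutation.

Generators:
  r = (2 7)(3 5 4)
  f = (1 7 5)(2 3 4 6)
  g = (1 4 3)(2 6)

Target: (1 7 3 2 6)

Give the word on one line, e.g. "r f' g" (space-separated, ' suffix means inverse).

g f g r'

  after g: (1 4 3)(2 6)
  after f: (1 6 3 7 5)
  after g: (1 2 6)(3 7 5 4)
  after r': (1 7 3 2 6)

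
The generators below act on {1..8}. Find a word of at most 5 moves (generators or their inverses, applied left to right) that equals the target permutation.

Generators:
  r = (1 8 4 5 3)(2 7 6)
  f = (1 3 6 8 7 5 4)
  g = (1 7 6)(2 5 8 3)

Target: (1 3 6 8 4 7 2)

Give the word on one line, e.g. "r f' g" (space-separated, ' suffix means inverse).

g' f g

  after g': (1 6 7)(2 3 8 5)
  after f: (1 8 4)(2 6 5)(3 7)
  after g: (1 3 6 8 4 7 2)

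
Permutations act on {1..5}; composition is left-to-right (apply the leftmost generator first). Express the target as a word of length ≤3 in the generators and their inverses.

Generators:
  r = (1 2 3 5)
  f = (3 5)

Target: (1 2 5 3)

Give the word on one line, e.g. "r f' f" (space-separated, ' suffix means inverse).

  after f': (3 5)
  after r: (1 2 3)
  after f': (1 2 5 3)

f' r f'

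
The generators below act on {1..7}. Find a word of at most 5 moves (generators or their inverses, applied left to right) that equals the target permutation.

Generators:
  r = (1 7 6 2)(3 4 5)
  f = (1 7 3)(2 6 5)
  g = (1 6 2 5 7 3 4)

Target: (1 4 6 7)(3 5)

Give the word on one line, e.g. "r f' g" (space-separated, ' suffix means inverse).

  after f': (1 3 7)(2 5 6)
  after g': (1 7 4 3 5)
  after f: (1 3 2 6 5 7 4)
  after g: (1 4 6 7)(3 5)

f' g' f g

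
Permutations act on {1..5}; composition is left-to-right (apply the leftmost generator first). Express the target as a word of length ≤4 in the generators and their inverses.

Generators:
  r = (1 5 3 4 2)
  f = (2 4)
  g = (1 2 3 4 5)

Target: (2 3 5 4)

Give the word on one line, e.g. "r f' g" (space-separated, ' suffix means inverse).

f' r g

  after f': (2 4)
  after r: (1 5 3 4)
  after g: (2 3 5 4)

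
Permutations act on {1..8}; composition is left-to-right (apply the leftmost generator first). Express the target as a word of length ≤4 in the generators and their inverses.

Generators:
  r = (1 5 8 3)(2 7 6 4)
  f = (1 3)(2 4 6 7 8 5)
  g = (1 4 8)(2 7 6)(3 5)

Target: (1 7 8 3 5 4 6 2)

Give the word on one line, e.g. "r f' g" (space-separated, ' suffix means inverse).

  after f: (1 3)(2 4 6 7 8 5)
  after g: (1 5 7)(2 8 3 4)
  after r: (1 8)(2 3)(4 7 5 6)
  after f': (1 7 8 3 5 4 6 2)

f g r f'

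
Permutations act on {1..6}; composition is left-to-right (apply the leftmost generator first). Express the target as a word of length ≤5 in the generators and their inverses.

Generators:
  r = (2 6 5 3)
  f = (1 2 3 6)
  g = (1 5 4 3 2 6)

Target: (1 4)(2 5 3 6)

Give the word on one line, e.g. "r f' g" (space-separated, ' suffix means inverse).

  after r: (2 6 5 3)
  after g: (1 5 2)(3 6 4)
  after g: (1 4 2 5 6 3)
  after f': (1 4)(2 5 3 6)

r g g f'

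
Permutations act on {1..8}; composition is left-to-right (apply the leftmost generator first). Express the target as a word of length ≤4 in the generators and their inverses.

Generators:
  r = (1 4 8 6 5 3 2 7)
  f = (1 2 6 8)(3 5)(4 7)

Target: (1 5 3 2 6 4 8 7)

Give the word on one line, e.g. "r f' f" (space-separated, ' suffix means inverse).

  after f: (1 2 6 8)(3 5)(4 7)
  after f: (1 6)(2 8)
  after r: (1 5 3 2 6 4 8 7)

f f r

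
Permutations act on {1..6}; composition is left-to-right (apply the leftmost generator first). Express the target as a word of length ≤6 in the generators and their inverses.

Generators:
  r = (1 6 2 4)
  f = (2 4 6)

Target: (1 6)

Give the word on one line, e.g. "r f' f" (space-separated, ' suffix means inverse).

r' f' r' f r'

  after r': (1 4 2 6)
  after f': (1 2 4 6)
  after r': (1 6 4)
  after f: (1 2 4)
  after r': (1 6)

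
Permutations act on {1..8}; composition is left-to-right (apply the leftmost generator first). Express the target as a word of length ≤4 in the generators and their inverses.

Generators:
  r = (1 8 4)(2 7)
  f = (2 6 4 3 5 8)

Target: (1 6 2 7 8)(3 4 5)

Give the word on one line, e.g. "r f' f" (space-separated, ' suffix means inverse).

r' f'

  after r': (1 4 8)(2 7)
  after f': (1 6 2 7 8)(3 4 5)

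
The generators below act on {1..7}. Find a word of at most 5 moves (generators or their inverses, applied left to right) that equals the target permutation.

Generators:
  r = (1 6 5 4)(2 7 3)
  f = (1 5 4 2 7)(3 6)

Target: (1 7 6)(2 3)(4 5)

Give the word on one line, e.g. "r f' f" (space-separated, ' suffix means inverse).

  after f: (1 5 4 2 7)(3 6)
  after r: (1 4 7 6 2 3 5)
  after f: (1 2 6 7 3 4)
  after f: (1 7 6)(2 3)(4 5)

f r f f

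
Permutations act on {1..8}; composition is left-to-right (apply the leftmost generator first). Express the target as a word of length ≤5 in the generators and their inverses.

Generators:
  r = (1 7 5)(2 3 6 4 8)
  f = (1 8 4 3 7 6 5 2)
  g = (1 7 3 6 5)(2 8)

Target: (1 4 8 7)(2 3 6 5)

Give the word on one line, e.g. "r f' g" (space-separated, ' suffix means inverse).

  after f': (1 2 5 6 7 3 4 8)
  after g': (1 8 5 3 4 2 6)
  after r': (1 4 8 7)(2 3 6 5)

f' g' r'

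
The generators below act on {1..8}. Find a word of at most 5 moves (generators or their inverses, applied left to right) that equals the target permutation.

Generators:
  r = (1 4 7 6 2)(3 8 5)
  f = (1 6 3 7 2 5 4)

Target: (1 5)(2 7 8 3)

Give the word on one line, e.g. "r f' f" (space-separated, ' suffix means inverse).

  after r: (1 4 7 6 2)(3 8 5)
  after f: (2 6 5 7 3 8 4)
  after r: (1 4)(3 5 6)(7 8)
  after f': (1 5)(2 7 8 3)

r f r f'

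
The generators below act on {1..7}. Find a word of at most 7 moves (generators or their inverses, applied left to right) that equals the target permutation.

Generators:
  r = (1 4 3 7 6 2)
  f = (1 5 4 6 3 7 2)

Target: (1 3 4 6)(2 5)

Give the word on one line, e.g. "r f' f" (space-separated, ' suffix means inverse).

  after f': (1 2 7 3 6 4 5)
  after r: (2 6 3)(4 5)
  after r: (1 4 5 3)(6 7)
  after f: (1 6 2)(3 5 7)
  after f: (1 3 4 6)(2 5)

f' r r f f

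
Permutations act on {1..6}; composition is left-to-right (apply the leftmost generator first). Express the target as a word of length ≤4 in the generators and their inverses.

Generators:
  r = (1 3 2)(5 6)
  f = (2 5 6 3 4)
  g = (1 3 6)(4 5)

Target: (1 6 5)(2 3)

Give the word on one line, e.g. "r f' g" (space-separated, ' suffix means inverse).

  after f: (2 5 6 3 4)
  after g: (1 3 5)(2 4)
  after f': (1 6 5)(2 3)

f g f'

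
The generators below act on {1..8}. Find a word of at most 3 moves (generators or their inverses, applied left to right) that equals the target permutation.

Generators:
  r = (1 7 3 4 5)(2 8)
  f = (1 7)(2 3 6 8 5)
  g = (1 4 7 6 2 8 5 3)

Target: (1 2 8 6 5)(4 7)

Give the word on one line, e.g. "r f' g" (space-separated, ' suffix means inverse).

r' g f'

  after r': (1 5 4 3 7)(2 8)
  after g: (1 3 6 2 5 7 4)
  after f': (1 2 8 6 5)(4 7)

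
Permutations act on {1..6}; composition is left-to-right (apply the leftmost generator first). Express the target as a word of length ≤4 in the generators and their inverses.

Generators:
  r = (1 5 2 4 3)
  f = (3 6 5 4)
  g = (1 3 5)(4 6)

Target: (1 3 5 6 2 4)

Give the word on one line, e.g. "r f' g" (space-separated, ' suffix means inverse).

g r' f' g'

  after g: (1 3 5)(4 6)
  after r': (1 4 6 2 5 3)
  after f': (1 5 4 3)(2 6)
  after g': (1 3 5 6 2 4)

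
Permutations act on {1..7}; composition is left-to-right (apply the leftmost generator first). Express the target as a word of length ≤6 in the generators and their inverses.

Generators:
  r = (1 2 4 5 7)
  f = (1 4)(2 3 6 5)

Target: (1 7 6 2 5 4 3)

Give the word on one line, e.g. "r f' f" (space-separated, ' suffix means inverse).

  after r: (1 2 4 5 7)
  after f': (1 5 7 4 6 3 2)
  after r: (1 7 5)(3 4 6)
  after f': (1 7 6 2 5 4 3)

r f' r f'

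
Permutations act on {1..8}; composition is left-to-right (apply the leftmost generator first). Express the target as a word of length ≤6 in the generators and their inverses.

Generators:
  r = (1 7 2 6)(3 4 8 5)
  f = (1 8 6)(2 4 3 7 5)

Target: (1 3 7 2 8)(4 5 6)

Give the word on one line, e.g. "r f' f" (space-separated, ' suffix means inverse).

  after f: (1 8 6)(2 4 3 7 5)
  after r: (1 5 6 7 3 2 8)
  after f: (1 2 6 5)(3 4)
  after f: (1 4 7 5 8 6 2)
  after f: (1 3 7 2 8)(4 5 6)

f r f f f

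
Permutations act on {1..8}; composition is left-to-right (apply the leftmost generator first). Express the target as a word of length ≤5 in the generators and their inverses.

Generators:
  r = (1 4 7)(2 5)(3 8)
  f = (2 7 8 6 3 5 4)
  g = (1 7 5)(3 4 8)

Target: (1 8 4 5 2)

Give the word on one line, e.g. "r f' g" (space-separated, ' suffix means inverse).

  after r: (1 4 7)(2 5)(3 8)
  after g': (1 3 4)(2 7 5)
  after g': (1 8 4 5 2)

r g' g'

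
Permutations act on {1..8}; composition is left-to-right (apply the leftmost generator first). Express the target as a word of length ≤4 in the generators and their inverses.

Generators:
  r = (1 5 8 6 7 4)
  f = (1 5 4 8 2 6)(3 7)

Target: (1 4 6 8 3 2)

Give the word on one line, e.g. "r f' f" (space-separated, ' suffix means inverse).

  after f': (1 6 2 8 4 5)(3 7)
  after r': (1 8 7 3 6 2 5 4)
  after f': (1 4 6 8 3 2)

f' r' f'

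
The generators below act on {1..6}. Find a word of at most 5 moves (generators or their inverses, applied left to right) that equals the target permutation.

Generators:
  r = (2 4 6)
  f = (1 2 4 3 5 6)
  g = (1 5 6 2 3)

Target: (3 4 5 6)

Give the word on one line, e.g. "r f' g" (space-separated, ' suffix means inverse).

  after g: (1 5 6 2 3)
  after f: (1 6 4 3 2 5)
  after r: (1 2 5)(3 4)
  after g: (1 3 4)(2 6)
  after g: (3 4 5 6)

g f r g g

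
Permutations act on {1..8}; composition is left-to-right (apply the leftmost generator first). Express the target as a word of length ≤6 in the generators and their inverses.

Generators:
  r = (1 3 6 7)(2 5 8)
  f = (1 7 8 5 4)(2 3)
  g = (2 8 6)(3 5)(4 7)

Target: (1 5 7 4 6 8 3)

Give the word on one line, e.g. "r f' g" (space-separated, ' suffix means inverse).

g f g f'

  after g: (2 8 6)(3 5)(4 7)
  after f: (1 7)(2 5)(3 4 8 6)
  after g: (1 4 6 5 8 2 3 7)
  after f': (1 5 7 4 6 8 3)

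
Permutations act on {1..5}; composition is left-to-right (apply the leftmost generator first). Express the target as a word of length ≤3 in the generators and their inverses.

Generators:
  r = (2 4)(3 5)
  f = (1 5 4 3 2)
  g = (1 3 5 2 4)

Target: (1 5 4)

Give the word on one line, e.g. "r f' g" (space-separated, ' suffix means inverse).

  after g: (1 3 5 2 4)
  after r': (1 5 4)

g r'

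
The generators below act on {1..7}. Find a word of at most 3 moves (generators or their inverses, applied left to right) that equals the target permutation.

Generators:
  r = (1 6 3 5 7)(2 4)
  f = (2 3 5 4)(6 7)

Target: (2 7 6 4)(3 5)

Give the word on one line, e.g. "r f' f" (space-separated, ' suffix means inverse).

  after r: (1 6 3 5 7)(2 4)
  after f': (1 7)(2 5 6)
  after r: (2 7 6 4)(3 5)

r f' r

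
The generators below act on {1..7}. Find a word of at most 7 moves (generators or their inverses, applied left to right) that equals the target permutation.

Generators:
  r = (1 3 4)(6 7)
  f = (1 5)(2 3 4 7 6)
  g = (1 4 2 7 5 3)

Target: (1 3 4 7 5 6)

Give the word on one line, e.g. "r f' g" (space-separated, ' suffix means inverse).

g f g f' g'

  after g: (1 4 2 7 5 3)
  after f: (1 7)(2 6)(3 5 4)
  after g: (1 5 2 6 7 4)
  after f': (2 7 3)(4 5 6)
  after g': (1 3 4 7 5 6)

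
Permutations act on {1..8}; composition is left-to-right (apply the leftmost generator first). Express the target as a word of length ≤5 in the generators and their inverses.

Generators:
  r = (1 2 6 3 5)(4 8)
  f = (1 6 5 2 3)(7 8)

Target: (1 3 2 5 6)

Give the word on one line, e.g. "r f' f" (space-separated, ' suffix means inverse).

r r f' f'

  after r: (1 2 6 3 5)(4 8)
  after r: (1 6 5 2 3)
  after f': (7 8)
  after f': (1 3 2 5 6)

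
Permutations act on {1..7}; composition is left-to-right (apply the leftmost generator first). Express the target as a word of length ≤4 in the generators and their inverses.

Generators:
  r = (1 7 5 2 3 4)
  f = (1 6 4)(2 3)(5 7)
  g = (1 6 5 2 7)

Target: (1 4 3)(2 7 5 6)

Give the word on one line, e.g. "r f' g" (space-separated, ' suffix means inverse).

  after r': (1 4 3 2 5 7)
  after g: (1 4 3 7 6 5)
  after g: (1 4 3)(2 7 5 6)

r' g g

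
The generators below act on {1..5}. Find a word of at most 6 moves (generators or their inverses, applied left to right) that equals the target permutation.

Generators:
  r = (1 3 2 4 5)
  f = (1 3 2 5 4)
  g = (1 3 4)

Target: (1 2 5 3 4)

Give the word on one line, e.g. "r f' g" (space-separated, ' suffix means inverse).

g' g' f g g

  after g': (1 4 3)
  after g': (1 3 4)
  after f: (1 2 5 4 3)
  after g: (1 2 5)
  after g: (1 2 5 3 4)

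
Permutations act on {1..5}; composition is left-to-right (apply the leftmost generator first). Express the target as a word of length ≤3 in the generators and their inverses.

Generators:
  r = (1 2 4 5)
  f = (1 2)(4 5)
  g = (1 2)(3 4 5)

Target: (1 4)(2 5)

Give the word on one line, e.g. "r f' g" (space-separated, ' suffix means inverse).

  after r: (1 2 4 5)
  after r: (1 4)(2 5)

r r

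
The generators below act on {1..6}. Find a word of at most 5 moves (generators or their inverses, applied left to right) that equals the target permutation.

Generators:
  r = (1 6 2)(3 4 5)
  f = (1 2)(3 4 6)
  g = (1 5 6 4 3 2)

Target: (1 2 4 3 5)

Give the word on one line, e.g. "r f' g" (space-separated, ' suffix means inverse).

  after g: (1 5 6 4 3 2)
  after r: (1 3)(2 6 5)
  after g: (1 2 4 3 5)

g r g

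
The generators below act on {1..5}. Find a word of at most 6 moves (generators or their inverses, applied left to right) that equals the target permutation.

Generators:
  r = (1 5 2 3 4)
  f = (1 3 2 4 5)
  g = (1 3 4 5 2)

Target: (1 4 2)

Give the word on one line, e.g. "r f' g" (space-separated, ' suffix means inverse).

  after r': (1 4 3 2 5)
  after f': (1 2 4)
  after r': (1 5)(2 3)
  after f': (1 4 2)

r' f' r' f'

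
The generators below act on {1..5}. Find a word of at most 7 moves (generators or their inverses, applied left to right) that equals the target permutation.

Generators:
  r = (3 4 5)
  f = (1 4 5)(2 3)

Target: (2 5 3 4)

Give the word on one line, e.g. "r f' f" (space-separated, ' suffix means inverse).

f' f' r f r'

  after f': (1 5 4)(2 3)
  after f': (1 4 5)
  after r: (1 5)(3 4)
  after f: (2 3 5 4)
  after r': (2 5 3 4)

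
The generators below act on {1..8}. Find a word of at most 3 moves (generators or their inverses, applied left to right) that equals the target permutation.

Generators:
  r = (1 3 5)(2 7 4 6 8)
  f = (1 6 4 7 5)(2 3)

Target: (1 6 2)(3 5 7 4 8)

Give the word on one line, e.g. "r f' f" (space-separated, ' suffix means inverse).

f' r f

  after f': (1 5 7 4 6)(2 3)
  after r: (2 5 4 8)(3 7 6)
  after f: (1 6 2)(3 5 7 4 8)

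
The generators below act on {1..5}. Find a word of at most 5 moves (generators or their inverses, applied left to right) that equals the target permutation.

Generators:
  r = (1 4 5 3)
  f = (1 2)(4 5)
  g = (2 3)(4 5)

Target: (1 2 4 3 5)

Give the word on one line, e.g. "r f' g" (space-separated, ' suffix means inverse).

g f' r r

  after g: (2 3)(4 5)
  after f': (1 2 3)
  after r: (1 2)(3 4 5)
  after r: (1 2 4 3 5)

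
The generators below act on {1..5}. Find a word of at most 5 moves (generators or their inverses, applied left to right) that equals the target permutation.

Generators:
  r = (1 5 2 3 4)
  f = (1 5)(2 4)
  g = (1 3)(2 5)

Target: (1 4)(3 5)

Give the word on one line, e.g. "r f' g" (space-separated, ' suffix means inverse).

f r' g f' r

  after f: (1 5)(2 4)
  after r': (2 3)(4 5)
  after g: (1 3 5 4 2)
  after f': (1 3)(2 5)
  after r: (1 4)(3 5)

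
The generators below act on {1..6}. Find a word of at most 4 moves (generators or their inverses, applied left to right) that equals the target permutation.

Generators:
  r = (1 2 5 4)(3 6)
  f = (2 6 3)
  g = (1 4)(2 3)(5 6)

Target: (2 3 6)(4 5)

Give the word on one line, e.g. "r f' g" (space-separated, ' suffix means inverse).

  after r: (1 2 5 4)(3 6)
  after f': (1 3 2 5 4)
  after g: (1 2 6 5)
  after r': (2 3 6)(4 5)

r f' g r'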